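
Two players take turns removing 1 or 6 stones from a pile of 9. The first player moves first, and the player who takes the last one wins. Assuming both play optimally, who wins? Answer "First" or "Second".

Second

Mark each pile size as W (mover wins) or L (mover loses):
i:   0  1  2  3  4  5  6  7  8  9
     L  W  L  W  L  W  W  L  W  L
Position 9 is L, so the second player wins.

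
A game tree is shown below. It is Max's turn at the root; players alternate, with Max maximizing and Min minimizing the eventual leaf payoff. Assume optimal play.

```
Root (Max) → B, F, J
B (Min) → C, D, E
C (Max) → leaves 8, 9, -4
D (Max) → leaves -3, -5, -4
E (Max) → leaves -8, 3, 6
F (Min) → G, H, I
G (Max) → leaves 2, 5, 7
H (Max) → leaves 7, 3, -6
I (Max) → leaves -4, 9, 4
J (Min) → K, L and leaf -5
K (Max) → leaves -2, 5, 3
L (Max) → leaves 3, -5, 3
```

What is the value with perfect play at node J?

-5

K: max(-2, 5, 3) = 5
L: max(3, -5, 3) = 3
J: min(5, 3, -5) = -5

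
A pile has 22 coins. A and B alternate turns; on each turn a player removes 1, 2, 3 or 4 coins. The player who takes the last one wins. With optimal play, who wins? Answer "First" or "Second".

Positions where the player to move wins (W) vs loses (L):
i:   0  1  2  3  4  5  6  7  8  9 10 11 12 13 14 15 16 17 18 19 20 21 22
     L  W  W  W  W  L  W  W  W  W  L  W  W  W  W  L  W  W  W  W  L  W  W
Position 22 is W, so the first player wins.

First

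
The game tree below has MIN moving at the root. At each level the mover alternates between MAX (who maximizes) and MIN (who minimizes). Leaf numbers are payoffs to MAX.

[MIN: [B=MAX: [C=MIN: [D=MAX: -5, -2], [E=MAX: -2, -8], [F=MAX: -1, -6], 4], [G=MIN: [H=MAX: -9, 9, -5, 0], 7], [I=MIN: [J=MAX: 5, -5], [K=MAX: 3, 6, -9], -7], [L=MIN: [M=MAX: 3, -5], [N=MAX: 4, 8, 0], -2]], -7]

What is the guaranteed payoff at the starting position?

D (MAX): max(-5, -2) = -2
E (MAX): max(-2, -8) = -2
F (MAX): max(-1, -6) = -1
C (MIN): min(-2, -2, -1, 4) = -2
H (MAX): max(-9, 9, -5, 0) = 9
G (MIN): min(9, 7) = 7
J (MAX): max(5, -5) = 5
K (MAX): max(3, 6, -9) = 6
I (MIN): min(5, 6, -7) = -7
M (MAX): max(3, -5) = 3
N (MAX): max(4, 8, 0) = 8
L (MIN): min(3, 8, -2) = -2
B (MAX): max(-2, 7, -7, -2) = 7
Root (MIN): min(7, -7) = -7

-7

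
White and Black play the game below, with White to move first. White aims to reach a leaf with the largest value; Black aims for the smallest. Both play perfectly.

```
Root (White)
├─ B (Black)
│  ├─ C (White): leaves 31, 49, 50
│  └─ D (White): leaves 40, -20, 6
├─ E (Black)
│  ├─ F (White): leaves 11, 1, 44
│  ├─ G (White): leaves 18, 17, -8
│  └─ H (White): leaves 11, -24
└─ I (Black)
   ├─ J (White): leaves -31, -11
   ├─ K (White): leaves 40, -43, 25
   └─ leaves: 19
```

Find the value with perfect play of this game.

40

C (White): max(31, 49, 50) = 50
D (White): max(40, -20, 6) = 40
B (Black): min(50, 40) = 40
F (White): max(11, 1, 44) = 44
G (White): max(18, 17, -8) = 18
H (White): max(11, -24) = 11
E (Black): min(44, 18, 11) = 11
J (White): max(-31, -11) = -11
K (White): max(40, -43, 25) = 40
I (Black): min(-11, 40, 19) = -11
Root (White): max(40, 11, -11) = 40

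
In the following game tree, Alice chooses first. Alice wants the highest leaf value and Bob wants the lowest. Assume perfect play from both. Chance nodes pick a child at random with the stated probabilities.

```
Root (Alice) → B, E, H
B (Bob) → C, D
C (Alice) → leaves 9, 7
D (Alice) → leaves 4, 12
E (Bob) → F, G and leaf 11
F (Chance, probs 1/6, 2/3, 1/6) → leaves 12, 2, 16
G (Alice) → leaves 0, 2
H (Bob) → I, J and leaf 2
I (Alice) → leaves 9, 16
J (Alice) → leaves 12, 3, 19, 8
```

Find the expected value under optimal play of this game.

C (Alice): max(9, 7) = 9
D (Alice): max(4, 12) = 12
B (Bob): min(9, 12) = 9
F (Chance): 1/6·12 + 2/3·2 + 1/6·16 = 6
G (Alice): max(0, 2) = 2
E (Bob): min(6, 2, 11) = 2
I (Alice): max(9, 16) = 16
J (Alice): max(12, 3, 19, 8) = 19
H (Bob): min(16, 19, 2) = 2
Root (Alice): max(9, 2, 2) = 9

9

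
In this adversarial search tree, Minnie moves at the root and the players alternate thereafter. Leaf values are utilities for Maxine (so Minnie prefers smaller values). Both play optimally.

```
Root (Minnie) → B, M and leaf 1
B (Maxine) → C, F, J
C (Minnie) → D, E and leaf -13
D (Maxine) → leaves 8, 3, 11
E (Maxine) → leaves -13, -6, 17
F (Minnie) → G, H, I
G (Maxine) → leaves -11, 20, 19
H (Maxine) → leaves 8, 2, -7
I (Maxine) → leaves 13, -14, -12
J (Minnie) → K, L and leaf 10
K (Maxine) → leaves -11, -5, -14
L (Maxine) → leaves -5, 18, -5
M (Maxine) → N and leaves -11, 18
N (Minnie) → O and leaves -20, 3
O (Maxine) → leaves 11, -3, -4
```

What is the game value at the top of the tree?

D (Maxine): max(8, 3, 11) = 11
E (Maxine): max(-13, -6, 17) = 17
C (Minnie): min(11, 17, -13) = -13
G (Maxine): max(-11, 20, 19) = 20
H (Maxine): max(8, 2, -7) = 8
I (Maxine): max(13, -14, -12) = 13
F (Minnie): min(20, 8, 13) = 8
K (Maxine): max(-11, -5, -14) = -5
L (Maxine): max(-5, 18, -5) = 18
J (Minnie): min(-5, 18, 10) = -5
B (Maxine): max(-13, 8, -5) = 8
O (Maxine): max(11, -3, -4) = 11
N (Minnie): min(11, -20, 3) = -20
M (Maxine): max(-20, -11, 18) = 18
Root (Minnie): min(8, 18, 1) = 1

1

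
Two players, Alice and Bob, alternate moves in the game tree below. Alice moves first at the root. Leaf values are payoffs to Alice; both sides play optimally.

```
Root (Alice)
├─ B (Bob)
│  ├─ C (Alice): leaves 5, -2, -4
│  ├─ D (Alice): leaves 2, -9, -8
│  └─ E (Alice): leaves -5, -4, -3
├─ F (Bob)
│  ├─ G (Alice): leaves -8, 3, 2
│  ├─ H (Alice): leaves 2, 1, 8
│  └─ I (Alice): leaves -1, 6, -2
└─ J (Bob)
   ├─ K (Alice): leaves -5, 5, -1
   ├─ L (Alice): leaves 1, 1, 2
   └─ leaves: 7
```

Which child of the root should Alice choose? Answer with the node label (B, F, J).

C (Alice): max(5, -2, -4) = 5
D (Alice): max(2, -9, -8) = 2
E (Alice): max(-5, -4, -3) = -3
B (Bob): min(5, 2, -3) = -3
G (Alice): max(-8, 3, 2) = 3
H (Alice): max(2, 1, 8) = 8
I (Alice): max(-1, 6, -2) = 6
F (Bob): min(3, 8, 6) = 3
K (Alice): max(-5, 5, -1) = 5
L (Alice): max(1, 1, 2) = 2
J (Bob): min(5, 2, 7) = 2
Root (Alice): max(-3, 3, 2) = 3
Alice picks the child with the highest value: F (value 3).

F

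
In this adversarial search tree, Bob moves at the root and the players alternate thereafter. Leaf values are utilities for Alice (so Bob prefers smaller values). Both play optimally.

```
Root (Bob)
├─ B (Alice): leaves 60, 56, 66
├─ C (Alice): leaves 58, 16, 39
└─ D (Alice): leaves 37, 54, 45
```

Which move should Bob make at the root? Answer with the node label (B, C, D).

B (Alice): max(60, 56, 66) = 66
C (Alice): max(58, 16, 39) = 58
D (Alice): max(37, 54, 45) = 54
Root (Bob): min(66, 58, 54) = 54
Bob picks the child with the lowest value: D (value 54).

D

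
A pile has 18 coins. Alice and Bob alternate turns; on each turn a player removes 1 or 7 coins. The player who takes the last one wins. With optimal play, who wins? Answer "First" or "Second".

Second

i:   0  1  2  3  4  5  6  7  8  9 10 11 12 13 14 15 16 17 18
     L  W  L  W  L  W  L  W  L  W  L  W  L  W  L  W  L  W  L
Position 18 is L, so the second player wins.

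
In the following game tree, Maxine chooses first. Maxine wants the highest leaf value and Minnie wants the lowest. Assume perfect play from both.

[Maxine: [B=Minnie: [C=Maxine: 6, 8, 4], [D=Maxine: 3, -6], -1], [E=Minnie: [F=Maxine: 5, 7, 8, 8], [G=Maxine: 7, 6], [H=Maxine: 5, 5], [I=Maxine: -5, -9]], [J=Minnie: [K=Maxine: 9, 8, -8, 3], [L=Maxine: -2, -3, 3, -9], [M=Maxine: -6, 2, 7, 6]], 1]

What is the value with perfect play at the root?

C (Maxine): max(6, 8, 4) = 8
D (Maxine): max(3, -6) = 3
B (Minnie): min(8, 3, -1) = -1
F (Maxine): max(5, 7, 8, 8) = 8
G (Maxine): max(7, 6) = 7
H (Maxine): max(5, 5) = 5
I (Maxine): max(-5, -9) = -5
E (Minnie): min(8, 7, 5, -5) = -5
K (Maxine): max(9, 8, -8, 3) = 9
L (Maxine): max(-2, -3, 3, -9) = 3
M (Maxine): max(-6, 2, 7, 6) = 7
J (Minnie): min(9, 3, 7) = 3
Root (Maxine): max(-1, -5, 3, 1) = 3

3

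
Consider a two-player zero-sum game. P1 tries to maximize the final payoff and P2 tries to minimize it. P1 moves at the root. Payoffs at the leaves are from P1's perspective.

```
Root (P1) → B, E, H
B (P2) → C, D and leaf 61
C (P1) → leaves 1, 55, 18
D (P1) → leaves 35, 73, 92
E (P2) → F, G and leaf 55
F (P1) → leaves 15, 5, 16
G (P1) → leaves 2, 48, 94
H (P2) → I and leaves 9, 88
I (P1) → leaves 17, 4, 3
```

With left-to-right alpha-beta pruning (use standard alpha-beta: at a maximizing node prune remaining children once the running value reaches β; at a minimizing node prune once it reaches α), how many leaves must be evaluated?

12

C [α=-∞,β=+∞]: v=55
D [α=-∞,β=55]: v=73 after child 2 ≥ β → β-cutoff, skip 1
B [α=-∞,β=+∞]: v=55
F [α=55,β=+∞]: v=16
E [α=55,β=+∞]: v=16 after child 1 ≤ α → α-cutoff, skip 2
I [α=55,β=+∞]: v=17
H [α=55,β=+∞]: v=17 after child 1 ≤ α → α-cutoff, skip 2
Root [α=-∞,β=+∞]: v=55
Leaves evaluated: 12 of 19.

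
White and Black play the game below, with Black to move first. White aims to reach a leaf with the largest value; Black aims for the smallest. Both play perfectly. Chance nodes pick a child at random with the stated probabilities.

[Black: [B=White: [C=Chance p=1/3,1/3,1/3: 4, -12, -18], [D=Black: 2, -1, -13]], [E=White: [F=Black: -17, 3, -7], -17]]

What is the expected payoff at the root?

C (Chance): 1/3·4 + 1/3·-12 + 1/3·-18 = -8.67
D (Black): min(2, -1, -13) = -13
B (White): max(-8.67, -13) = -8.67
F (Black): min(-17, 3, -7) = -17
E (White): max(-17, -17) = -17
Root (Black): min(-8.67, -17) = -17

-17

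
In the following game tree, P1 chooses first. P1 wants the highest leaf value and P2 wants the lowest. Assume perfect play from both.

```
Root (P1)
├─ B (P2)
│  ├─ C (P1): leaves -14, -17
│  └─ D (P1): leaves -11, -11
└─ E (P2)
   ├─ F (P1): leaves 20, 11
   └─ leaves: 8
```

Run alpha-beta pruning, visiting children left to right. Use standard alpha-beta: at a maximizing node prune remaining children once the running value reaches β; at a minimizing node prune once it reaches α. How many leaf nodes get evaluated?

6

C [α=-∞,β=+∞]: v=-14
D [α=-∞,β=-14]: v=-11 after child 1 ≥ β → β-cutoff, skip 1
B [α=-∞,β=+∞]: v=-14
F [α=-14,β=+∞]: v=20
E [α=-14,β=+∞]: v=8
Root [α=-∞,β=+∞]: v=8
Leaves evaluated: 6 of 7.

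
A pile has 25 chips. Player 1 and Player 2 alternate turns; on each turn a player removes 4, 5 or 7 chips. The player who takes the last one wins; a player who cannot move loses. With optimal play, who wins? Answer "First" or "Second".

Positions where the player to move wins (W) vs loses (L):
i:   0  1  2  3  4  5  6  7  8  9 10 11 12 13 14 15 16 17 18 19 20 21 22 23 24 25
     L  L  L  L  W  W  W  W  W  W  W  L  L  L  L  W  W  W  W  W  W  W  L  L  L  L
Position 25 is L, so the second player wins.

Second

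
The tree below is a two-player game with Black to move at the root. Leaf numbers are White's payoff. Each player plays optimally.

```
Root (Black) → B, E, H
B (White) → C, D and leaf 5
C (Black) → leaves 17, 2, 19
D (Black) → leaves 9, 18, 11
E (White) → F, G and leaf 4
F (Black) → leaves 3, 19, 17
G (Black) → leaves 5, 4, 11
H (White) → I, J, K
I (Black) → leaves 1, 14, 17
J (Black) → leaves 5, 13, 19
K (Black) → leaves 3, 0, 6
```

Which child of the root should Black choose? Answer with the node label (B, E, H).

C (Black): min(17, 2, 19) = 2
D (Black): min(9, 18, 11) = 9
B (White): max(2, 9, 5) = 9
F (Black): min(3, 19, 17) = 3
G (Black): min(5, 4, 11) = 4
E (White): max(3, 4, 4) = 4
I (Black): min(1, 14, 17) = 1
J (Black): min(5, 13, 19) = 5
K (Black): min(3, 0, 6) = 0
H (White): max(1, 5, 0) = 5
Root (Black): min(9, 4, 5) = 4
Black picks the child with the lowest value: E (value 4).

E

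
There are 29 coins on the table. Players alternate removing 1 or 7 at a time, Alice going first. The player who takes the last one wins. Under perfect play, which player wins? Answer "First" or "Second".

First

Positions where the player to move wins (W) vs loses (L):
i:   0  1  2  3  4  5  6  7  8  9 10 11 12 13 14 15 16 17 18 19 20 21 22 23 24 25 26 27 28 29
     L  W  L  W  L  W  L  W  L  W  L  W  L  W  L  W  L  W  L  W  L  W  L  W  L  W  L  W  L  W
Position 29 is W, so the first player wins.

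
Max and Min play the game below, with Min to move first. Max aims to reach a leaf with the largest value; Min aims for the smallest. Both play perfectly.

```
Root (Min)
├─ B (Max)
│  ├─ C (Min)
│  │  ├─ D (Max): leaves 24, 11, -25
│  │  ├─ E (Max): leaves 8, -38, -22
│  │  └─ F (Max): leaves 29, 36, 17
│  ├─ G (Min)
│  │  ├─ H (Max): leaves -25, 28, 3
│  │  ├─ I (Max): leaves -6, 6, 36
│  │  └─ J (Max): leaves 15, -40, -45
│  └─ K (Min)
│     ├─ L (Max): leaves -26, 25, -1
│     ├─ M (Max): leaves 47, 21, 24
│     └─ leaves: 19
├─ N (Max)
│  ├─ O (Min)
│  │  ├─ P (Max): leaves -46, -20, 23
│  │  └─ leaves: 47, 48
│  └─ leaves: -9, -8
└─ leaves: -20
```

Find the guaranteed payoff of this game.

-20

D (Max): max(24, 11, -25) = 24
E (Max): max(8, -38, -22) = 8
F (Max): max(29, 36, 17) = 36
C (Min): min(24, 8, 36) = 8
H (Max): max(-25, 28, 3) = 28
I (Max): max(-6, 6, 36) = 36
J (Max): max(15, -40, -45) = 15
G (Min): min(28, 36, 15) = 15
L (Max): max(-26, 25, -1) = 25
M (Max): max(47, 21, 24) = 47
K (Min): min(25, 47, 19) = 19
B (Max): max(8, 15, 19) = 19
P (Max): max(-46, -20, 23) = 23
O (Min): min(23, 47, 48) = 23
N (Max): max(23, -9, -8) = 23
Root (Min): min(19, 23, -20) = -20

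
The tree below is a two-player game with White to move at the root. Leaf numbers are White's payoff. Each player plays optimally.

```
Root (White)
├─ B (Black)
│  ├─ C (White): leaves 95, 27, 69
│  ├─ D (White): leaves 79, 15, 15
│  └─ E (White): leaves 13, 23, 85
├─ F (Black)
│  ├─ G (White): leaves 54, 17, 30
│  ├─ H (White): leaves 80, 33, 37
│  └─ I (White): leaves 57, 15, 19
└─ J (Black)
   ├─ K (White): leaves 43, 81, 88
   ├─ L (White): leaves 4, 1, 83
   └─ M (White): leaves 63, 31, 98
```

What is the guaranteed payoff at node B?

79

C: max(95, 27, 69) = 95
D: max(79, 15, 15) = 79
E: max(13, 23, 85) = 85
B: min(95, 79, 85) = 79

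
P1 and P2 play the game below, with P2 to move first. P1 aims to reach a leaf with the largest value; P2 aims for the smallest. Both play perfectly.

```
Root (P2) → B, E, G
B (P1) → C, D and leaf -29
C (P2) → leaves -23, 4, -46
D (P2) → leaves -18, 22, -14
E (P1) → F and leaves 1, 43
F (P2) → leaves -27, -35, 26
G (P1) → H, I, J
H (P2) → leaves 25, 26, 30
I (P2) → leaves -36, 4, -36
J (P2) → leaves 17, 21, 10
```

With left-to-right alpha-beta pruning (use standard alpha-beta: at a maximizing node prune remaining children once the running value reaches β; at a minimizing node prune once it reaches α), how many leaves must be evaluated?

14

C [α=-∞,β=+∞]: v=-46
D [α=-46,β=+∞]: v=-18
B [α=-∞,β=+∞]: v=-18
F [α=-∞,β=-18]: v=-35
E [α=-∞,β=-18]: v=1 after child 2 ≥ β → β-cutoff, skip 1
H [α=-∞,β=-18]: v=25
G [α=-∞,β=-18]: v=25 after child 1 ≥ β → β-cutoff, skip 2
Root [α=-∞,β=+∞]: v=-18
Leaves evaluated: 14 of 21.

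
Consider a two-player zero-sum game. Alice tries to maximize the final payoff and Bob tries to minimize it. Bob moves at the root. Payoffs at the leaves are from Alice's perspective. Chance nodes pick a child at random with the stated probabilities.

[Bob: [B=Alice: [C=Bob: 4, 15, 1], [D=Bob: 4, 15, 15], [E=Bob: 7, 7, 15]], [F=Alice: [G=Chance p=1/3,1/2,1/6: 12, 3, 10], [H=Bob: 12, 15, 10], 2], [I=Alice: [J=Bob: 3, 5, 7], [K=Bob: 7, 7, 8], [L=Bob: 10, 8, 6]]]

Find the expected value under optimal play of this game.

7

C (Bob): min(4, 15, 1) = 1
D (Bob): min(4, 15, 15) = 4
E (Bob): min(7, 7, 15) = 7
B (Alice): max(1, 4, 7) = 7
G (Chance): 1/3·12 + 1/2·3 + 1/6·10 = 7.17
H (Bob): min(12, 15, 10) = 10
F (Alice): max(7.17, 10, 2) = 10
J (Bob): min(3, 5, 7) = 3
K (Bob): min(7, 7, 8) = 7
L (Bob): min(10, 8, 6) = 6
I (Alice): max(3, 7, 6) = 7
Root (Bob): min(7, 10, 7) = 7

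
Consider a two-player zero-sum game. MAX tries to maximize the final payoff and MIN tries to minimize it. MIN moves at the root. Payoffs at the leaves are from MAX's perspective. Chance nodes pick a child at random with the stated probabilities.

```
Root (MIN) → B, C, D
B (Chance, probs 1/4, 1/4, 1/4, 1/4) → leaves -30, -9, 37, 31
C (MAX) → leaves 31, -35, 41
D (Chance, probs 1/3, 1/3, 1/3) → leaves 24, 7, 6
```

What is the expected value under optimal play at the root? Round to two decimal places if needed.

B (Chance): 1/4·-30 + 1/4·-9 + 1/4·37 + 1/4·31 = 7.25
C (MAX): max(31, -35, 41) = 41
D (Chance): 1/3·24 + 1/3·7 + 1/3·6 = 12.33
Root (MIN): min(7.25, 41, 12.33) = 7.25

7.25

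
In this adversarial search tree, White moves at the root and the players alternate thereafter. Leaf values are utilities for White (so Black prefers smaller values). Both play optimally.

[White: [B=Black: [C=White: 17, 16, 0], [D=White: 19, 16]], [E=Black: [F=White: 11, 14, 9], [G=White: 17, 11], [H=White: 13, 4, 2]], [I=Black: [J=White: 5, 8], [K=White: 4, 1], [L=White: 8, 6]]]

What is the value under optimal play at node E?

F: max(11, 14, 9) = 14
G: max(17, 11) = 17
H: max(13, 4, 2) = 13
E: min(14, 17, 13) = 13

13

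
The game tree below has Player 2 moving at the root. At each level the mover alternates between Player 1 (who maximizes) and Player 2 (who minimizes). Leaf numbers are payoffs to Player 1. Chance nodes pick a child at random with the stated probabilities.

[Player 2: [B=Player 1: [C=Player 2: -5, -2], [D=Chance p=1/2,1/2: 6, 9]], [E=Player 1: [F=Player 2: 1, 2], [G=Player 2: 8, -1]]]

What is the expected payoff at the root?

1

C (Player 2): min(-5, -2) = -5
D (Chance): 1/2·6 + 1/2·9 = 7.5
B (Player 1): max(-5, 7.5) = 7.5
F (Player 2): min(1, 2) = 1
G (Player 2): min(8, -1) = -1
E (Player 1): max(1, -1) = 1
Root (Player 2): min(7.5, 1) = 1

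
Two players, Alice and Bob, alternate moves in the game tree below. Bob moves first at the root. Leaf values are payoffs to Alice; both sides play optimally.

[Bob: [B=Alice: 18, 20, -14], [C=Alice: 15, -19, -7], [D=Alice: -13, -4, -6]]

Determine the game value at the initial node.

-4

B (Alice): max(18, 20, -14) = 20
C (Alice): max(15, -19, -7) = 15
D (Alice): max(-13, -4, -6) = -4
Root (Bob): min(20, 15, -4) = -4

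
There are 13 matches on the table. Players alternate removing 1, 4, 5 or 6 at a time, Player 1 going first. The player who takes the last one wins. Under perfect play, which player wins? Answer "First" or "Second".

First

Mark each pile size as W (mover wins) or L (mover loses):
i:   0  1  2  3  4  5  6  7  8  9 10 11 12 13
     L  W  L  W  W  W  W  W  W  L  W  L  W  W
Position 13 is W, so the first player wins.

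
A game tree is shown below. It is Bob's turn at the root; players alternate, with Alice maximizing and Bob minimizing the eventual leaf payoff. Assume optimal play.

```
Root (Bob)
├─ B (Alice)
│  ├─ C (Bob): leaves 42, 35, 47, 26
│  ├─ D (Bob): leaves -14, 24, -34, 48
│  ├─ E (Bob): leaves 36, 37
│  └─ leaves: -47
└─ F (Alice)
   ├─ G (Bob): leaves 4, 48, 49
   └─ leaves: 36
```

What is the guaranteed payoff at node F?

G: min(4, 48, 49) = 4
F: max(4, 36) = 36

36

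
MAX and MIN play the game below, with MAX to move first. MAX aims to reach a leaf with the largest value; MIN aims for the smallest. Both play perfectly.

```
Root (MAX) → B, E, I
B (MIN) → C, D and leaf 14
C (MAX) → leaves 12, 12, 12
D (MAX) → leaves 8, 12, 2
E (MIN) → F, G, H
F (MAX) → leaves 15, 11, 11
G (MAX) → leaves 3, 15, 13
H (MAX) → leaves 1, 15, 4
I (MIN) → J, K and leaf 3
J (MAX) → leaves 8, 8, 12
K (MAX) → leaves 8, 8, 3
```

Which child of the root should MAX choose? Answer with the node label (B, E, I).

E

C (MAX): max(12, 12, 12) = 12
D (MAX): max(8, 12, 2) = 12
B (MIN): min(12, 12, 14) = 12
F (MAX): max(15, 11, 11) = 15
G (MAX): max(3, 15, 13) = 15
H (MAX): max(1, 15, 4) = 15
E (MIN): min(15, 15, 15) = 15
J (MAX): max(8, 8, 12) = 12
K (MAX): max(8, 8, 3) = 8
I (MIN): min(12, 8, 3) = 3
Root (MAX): max(12, 15, 3) = 15
MAX picks the child with the highest value: E (value 15).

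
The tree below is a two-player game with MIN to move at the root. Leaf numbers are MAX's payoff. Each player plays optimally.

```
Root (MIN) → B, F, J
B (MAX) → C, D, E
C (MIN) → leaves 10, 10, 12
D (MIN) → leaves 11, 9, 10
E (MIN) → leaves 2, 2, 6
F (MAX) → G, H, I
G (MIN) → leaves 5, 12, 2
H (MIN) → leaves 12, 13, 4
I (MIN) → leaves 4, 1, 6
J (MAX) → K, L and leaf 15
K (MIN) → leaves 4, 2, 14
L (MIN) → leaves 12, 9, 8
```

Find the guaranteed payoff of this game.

C (MIN): min(10, 10, 12) = 10
D (MIN): min(11, 9, 10) = 9
E (MIN): min(2, 2, 6) = 2
B (MAX): max(10, 9, 2) = 10
G (MIN): min(5, 12, 2) = 2
H (MIN): min(12, 13, 4) = 4
I (MIN): min(4, 1, 6) = 1
F (MAX): max(2, 4, 1) = 4
K (MIN): min(4, 2, 14) = 2
L (MIN): min(12, 9, 8) = 8
J (MAX): max(2, 8, 15) = 15
Root (MIN): min(10, 4, 15) = 4

4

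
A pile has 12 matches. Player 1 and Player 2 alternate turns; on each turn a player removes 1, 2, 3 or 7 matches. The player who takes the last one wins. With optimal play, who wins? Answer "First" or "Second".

Second

Positions where the player to move wins (W) vs loses (L):
i:   0  1  2  3  4  5  6  7  8  9 10 11 12
     L  W  W  W  L  W  W  W  L  W  W  W  L
Position 12 is L, so the second player wins.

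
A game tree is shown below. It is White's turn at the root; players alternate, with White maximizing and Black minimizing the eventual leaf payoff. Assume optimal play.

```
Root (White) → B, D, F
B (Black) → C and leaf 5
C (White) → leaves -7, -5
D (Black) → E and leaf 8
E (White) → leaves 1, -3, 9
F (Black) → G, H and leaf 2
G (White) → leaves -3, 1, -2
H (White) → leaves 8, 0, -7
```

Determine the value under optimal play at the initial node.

8

C (White): max(-7, -5) = -5
B (Black): min(-5, 5) = -5
E (White): max(1, -3, 9) = 9
D (Black): min(9, 8) = 8
G (White): max(-3, 1, -2) = 1
H (White): max(8, 0, -7) = 8
F (Black): min(1, 8, 2) = 1
Root (White): max(-5, 8, 1) = 8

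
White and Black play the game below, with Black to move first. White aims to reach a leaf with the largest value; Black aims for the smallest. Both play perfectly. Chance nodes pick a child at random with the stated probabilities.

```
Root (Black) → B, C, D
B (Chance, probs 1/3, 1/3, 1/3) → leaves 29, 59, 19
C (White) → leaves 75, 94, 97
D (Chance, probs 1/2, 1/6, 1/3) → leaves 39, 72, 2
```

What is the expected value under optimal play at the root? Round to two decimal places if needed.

B (Chance): 1/3·29 + 1/3·59 + 1/3·19 = 35.67
C (White): max(75, 94, 97) = 97
D (Chance): 1/2·39 + 1/6·72 + 1/3·2 = 32.17
Root (Black): min(35.67, 97, 32.17) = 32.17

32.17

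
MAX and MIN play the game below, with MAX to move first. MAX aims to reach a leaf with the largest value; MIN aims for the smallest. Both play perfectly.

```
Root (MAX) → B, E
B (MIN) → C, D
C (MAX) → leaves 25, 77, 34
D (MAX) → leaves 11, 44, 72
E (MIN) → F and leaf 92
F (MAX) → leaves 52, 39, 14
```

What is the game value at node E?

F: max(52, 39, 14) = 52
E: min(52, 92) = 52

52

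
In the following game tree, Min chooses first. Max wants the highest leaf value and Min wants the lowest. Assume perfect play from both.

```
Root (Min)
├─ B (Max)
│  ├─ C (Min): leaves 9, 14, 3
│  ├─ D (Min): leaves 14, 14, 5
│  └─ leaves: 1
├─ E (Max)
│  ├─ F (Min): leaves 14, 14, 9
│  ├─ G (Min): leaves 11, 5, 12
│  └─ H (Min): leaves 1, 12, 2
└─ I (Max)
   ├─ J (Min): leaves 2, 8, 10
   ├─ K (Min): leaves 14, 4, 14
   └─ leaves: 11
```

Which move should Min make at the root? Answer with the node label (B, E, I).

C (Min): min(9, 14, 3) = 3
D (Min): min(14, 14, 5) = 5
B (Max): max(3, 5, 1) = 5
F (Min): min(14, 14, 9) = 9
G (Min): min(11, 5, 12) = 5
H (Min): min(1, 12, 2) = 1
E (Max): max(9, 5, 1) = 9
J (Min): min(2, 8, 10) = 2
K (Min): min(14, 4, 14) = 4
I (Max): max(2, 4, 11) = 11
Root (Min): min(5, 9, 11) = 5
Min picks the child with the lowest value: B (value 5).

B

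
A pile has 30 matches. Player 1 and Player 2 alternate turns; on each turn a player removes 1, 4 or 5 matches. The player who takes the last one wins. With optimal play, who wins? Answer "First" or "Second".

Mark each pile size as W (mover wins) or L (mover loses):
i:   0  1  2  3  4  5  6  7  8  9 10 11 12 13 14 15 16 17 18 19 20 21 22 23 24 25 26 27 28 29 30
     L  W  L  W  W  W  W  W  L  W  L  W  W  W  W  W  L  W  L  W  W  W  W  W  L  W  L  W  W  W  W
Position 30 is W, so the first player wins.

First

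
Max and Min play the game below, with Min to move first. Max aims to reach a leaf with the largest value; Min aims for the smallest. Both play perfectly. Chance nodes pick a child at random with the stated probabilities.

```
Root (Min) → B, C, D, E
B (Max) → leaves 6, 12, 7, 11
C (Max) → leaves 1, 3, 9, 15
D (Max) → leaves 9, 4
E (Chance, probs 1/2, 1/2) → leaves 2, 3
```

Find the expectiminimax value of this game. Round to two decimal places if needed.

B (Max): max(6, 12, 7, 11) = 12
C (Max): max(1, 3, 9, 15) = 15
D (Max): max(9, 4) = 9
E (Chance): 1/2·2 + 1/2·3 = 2.5
Root (Min): min(12, 15, 9, 2.5) = 2.5

2.5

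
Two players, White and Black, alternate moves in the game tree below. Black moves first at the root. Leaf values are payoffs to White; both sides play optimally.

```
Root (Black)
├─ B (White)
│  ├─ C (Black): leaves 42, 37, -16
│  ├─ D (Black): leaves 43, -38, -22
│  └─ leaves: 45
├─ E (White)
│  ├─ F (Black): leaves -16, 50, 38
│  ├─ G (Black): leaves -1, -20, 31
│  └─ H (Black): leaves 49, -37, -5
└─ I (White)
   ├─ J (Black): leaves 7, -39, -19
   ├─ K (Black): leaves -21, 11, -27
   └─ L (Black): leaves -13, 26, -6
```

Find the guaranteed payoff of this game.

-16

C (Black): min(42, 37, -16) = -16
D (Black): min(43, -38, -22) = -38
B (White): max(-16, -38, 45) = 45
F (Black): min(-16, 50, 38) = -16
G (Black): min(-1, -20, 31) = -20
H (Black): min(49, -37, -5) = -37
E (White): max(-16, -20, -37) = -16
J (Black): min(7, -39, -19) = -39
K (Black): min(-21, 11, -27) = -27
L (Black): min(-13, 26, -6) = -13
I (White): max(-39, -27, -13) = -13
Root (Black): min(45, -16, -13) = -16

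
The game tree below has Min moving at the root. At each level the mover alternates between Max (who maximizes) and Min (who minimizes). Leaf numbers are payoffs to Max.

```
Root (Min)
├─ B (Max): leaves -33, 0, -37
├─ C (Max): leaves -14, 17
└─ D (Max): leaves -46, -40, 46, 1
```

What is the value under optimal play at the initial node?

B (Max): max(-33, 0, -37) = 0
C (Max): max(-14, 17) = 17
D (Max): max(-46, -40, 46, 1) = 46
Root (Min): min(0, 17, 46) = 0

0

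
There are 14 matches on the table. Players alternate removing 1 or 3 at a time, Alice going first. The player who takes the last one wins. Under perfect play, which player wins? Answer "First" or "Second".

Second

Mark each pile size as W (mover wins) or L (mover loses):
i:   0  1  2  3  4  5  6  7  8  9 10 11 12 13 14
     L  W  L  W  L  W  L  W  L  W  L  W  L  W  L
Position 14 is L, so the second player wins.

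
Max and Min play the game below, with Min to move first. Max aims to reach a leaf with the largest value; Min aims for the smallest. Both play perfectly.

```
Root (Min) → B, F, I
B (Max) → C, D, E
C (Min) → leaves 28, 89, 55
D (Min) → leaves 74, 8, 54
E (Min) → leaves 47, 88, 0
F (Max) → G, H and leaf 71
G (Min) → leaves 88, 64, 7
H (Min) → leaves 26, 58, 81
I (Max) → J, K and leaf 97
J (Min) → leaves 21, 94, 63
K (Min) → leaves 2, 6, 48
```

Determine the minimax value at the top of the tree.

28

C (Min): min(28, 89, 55) = 28
D (Min): min(74, 8, 54) = 8
E (Min): min(47, 88, 0) = 0
B (Max): max(28, 8, 0) = 28
G (Min): min(88, 64, 7) = 7
H (Min): min(26, 58, 81) = 26
F (Max): max(7, 26, 71) = 71
J (Min): min(21, 94, 63) = 21
K (Min): min(2, 6, 48) = 2
I (Max): max(21, 2, 97) = 97
Root (Min): min(28, 71, 97) = 28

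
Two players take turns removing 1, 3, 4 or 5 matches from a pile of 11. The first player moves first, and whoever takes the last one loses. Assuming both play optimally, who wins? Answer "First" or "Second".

Second

Mark each pile size as W (mover wins) or L (mover loses):
i:   0  1  2  3  4  5  6  7  8  9 10 11
     W  L  W  L  W  W  W  W  W  L  W  L
Position 11 is L, so the second player wins.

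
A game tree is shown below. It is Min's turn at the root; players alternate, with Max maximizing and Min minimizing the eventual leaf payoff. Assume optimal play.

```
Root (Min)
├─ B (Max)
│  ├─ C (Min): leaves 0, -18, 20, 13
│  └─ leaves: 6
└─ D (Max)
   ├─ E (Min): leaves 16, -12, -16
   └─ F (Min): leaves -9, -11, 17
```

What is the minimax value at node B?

C: min(0, -18, 20, 13) = -18
B: max(-18, 6) = 6

6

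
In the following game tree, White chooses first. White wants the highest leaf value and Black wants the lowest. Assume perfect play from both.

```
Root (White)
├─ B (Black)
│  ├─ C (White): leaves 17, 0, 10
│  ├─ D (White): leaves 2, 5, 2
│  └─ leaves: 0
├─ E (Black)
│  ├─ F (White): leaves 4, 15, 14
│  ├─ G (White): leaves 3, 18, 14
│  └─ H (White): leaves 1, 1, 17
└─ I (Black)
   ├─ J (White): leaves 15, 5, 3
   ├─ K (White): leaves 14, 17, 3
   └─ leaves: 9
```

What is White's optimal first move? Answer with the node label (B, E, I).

C (White): max(17, 0, 10) = 17
D (White): max(2, 5, 2) = 5
B (Black): min(17, 5, 0) = 0
F (White): max(4, 15, 14) = 15
G (White): max(3, 18, 14) = 18
H (White): max(1, 1, 17) = 17
E (Black): min(15, 18, 17) = 15
J (White): max(15, 5, 3) = 15
K (White): max(14, 17, 3) = 17
I (Black): min(15, 17, 9) = 9
Root (White): max(0, 15, 9) = 15
White picks the child with the highest value: E (value 15).

E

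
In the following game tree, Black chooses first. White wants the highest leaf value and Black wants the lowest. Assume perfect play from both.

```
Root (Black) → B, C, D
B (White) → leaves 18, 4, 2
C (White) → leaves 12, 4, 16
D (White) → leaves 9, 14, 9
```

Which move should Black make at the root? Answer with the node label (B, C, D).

D

B (White): max(18, 4, 2) = 18
C (White): max(12, 4, 16) = 16
D (White): max(9, 14, 9) = 14
Root (Black): min(18, 16, 14) = 14
Black picks the child with the lowest value: D (value 14).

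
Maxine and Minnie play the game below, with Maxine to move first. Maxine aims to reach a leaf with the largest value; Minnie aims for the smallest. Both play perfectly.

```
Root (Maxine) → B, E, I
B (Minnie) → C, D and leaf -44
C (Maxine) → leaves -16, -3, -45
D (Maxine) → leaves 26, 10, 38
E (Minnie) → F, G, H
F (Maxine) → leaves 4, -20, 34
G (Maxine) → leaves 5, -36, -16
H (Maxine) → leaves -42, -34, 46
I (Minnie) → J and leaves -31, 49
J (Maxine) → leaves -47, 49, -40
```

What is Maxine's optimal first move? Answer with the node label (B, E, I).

C (Maxine): max(-16, -3, -45) = -3
D (Maxine): max(26, 10, 38) = 38
B (Minnie): min(-3, 38, -44) = -44
F (Maxine): max(4, -20, 34) = 34
G (Maxine): max(5, -36, -16) = 5
H (Maxine): max(-42, -34, 46) = 46
E (Minnie): min(34, 5, 46) = 5
J (Maxine): max(-47, 49, -40) = 49
I (Minnie): min(49, -31, 49) = -31
Root (Maxine): max(-44, 5, -31) = 5
Maxine picks the child with the highest value: E (value 5).

E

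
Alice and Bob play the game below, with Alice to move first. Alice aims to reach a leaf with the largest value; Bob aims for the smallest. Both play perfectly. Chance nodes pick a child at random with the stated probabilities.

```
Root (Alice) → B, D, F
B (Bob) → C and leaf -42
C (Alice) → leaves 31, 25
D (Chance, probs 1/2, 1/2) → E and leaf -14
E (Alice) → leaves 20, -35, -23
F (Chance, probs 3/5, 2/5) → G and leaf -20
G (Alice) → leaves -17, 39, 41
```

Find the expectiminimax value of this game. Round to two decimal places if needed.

C (Alice): max(31, 25) = 31
B (Bob): min(31, -42) = -42
E (Alice): max(20, -35, -23) = 20
D (Chance): 1/2·20 + 1/2·-14 = 3
G (Alice): max(-17, 39, 41) = 41
F (Chance): 3/5·41 + 2/5·-20 = 16.6
Root (Alice): max(-42, 3, 16.6) = 16.6

16.6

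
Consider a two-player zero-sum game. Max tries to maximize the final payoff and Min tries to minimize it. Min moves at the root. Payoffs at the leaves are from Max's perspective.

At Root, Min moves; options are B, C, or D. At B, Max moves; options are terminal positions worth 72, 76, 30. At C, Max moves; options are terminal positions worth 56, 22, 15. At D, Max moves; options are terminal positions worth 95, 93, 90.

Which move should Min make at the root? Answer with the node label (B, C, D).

C

B (Max): max(72, 76, 30) = 76
C (Max): max(56, 22, 15) = 56
D (Max): max(95, 93, 90) = 95
Root (Min): min(76, 56, 95) = 56
Min picks the child with the lowest value: C (value 56).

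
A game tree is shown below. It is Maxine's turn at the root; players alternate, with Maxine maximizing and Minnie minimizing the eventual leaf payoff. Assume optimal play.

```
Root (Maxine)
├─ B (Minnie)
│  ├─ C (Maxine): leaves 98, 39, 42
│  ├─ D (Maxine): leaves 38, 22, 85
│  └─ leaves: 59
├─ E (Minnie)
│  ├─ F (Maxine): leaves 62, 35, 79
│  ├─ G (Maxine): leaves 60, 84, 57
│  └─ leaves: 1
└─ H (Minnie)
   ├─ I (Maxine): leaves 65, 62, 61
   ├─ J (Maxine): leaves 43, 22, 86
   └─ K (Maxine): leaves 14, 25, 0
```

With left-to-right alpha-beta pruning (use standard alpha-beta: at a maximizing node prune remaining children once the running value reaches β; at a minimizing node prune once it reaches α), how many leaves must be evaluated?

C [α=-∞,β=+∞]: v=98
D [α=-∞,β=98]: v=85
B [α=-∞,β=+∞]: v=59
F [α=59,β=+∞]: v=79
G [α=59,β=79]: v=84 after child 2 ≥ β → β-cutoff, skip 1
E [α=59,β=+∞]: v=1
I [α=59,β=+∞]: v=65
J [α=59,β=65]: v=86
K [α=59,β=65]: v=25
H [α=59,β=+∞]: v=25
Root [α=-∞,β=+∞]: v=59
Leaves evaluated: 22 of 23.

22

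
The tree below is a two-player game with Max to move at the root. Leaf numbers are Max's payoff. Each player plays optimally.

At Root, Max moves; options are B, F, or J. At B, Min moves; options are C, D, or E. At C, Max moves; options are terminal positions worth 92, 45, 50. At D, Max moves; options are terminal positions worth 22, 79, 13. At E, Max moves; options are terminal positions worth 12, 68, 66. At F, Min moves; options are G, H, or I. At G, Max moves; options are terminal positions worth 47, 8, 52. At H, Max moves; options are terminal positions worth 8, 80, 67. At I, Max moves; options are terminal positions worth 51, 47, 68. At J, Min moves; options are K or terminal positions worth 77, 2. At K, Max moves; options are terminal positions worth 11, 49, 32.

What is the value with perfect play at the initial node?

68

C (Max): max(92, 45, 50) = 92
D (Max): max(22, 79, 13) = 79
E (Max): max(12, 68, 66) = 68
B (Min): min(92, 79, 68) = 68
G (Max): max(47, 8, 52) = 52
H (Max): max(8, 80, 67) = 80
I (Max): max(51, 47, 68) = 68
F (Min): min(52, 80, 68) = 52
K (Max): max(11, 49, 32) = 49
J (Min): min(49, 77, 2) = 2
Root (Max): max(68, 52, 2) = 68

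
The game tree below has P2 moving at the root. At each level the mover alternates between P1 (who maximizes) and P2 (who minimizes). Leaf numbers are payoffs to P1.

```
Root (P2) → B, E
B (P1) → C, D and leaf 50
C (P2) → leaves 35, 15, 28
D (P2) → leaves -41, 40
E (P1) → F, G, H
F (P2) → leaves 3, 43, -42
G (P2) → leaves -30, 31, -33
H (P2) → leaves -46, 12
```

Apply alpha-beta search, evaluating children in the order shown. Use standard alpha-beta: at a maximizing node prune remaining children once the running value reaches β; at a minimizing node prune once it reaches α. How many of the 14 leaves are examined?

C [α=-∞,β=+∞]: v=15
D [α=15,β=+∞]: v=-41 after child 1 ≤ α → α-cutoff, skip 1
B [α=-∞,β=+∞]: v=50
F [α=-∞,β=50]: v=-42
G [α=-42,β=50]: v=-33
H [α=-33,β=50]: v=-46 after child 1 ≤ α → α-cutoff, skip 1
E [α=-∞,β=50]: v=-33
Root [α=-∞,β=+∞]: v=-33
Leaves evaluated: 12 of 14.

12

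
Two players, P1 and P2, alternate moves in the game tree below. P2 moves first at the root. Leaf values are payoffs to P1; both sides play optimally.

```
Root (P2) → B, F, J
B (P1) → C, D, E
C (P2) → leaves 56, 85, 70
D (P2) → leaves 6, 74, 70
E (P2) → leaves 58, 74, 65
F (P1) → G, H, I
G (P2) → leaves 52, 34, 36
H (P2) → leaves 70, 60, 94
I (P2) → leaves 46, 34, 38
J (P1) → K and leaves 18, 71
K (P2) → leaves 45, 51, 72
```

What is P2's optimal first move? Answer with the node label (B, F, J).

C (P2): min(56, 85, 70) = 56
D (P2): min(6, 74, 70) = 6
E (P2): min(58, 74, 65) = 58
B (P1): max(56, 6, 58) = 58
G (P2): min(52, 34, 36) = 34
H (P2): min(70, 60, 94) = 60
I (P2): min(46, 34, 38) = 34
F (P1): max(34, 60, 34) = 60
K (P2): min(45, 51, 72) = 45
J (P1): max(45, 18, 71) = 71
Root (P2): min(58, 60, 71) = 58
P2 picks the child with the lowest value: B (value 58).

B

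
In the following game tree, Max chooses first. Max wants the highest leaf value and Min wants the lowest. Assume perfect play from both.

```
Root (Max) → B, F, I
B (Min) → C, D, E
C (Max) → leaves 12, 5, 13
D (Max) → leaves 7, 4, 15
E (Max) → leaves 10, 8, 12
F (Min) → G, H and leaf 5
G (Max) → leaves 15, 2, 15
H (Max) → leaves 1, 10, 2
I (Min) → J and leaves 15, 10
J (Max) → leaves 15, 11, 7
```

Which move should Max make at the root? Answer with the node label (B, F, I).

C (Max): max(12, 5, 13) = 13
D (Max): max(7, 4, 15) = 15
E (Max): max(10, 8, 12) = 12
B (Min): min(13, 15, 12) = 12
G (Max): max(15, 2, 15) = 15
H (Max): max(1, 10, 2) = 10
F (Min): min(15, 10, 5) = 5
J (Max): max(15, 11, 7) = 15
I (Min): min(15, 15, 10) = 10
Root (Max): max(12, 5, 10) = 12
Max picks the child with the highest value: B (value 12).

B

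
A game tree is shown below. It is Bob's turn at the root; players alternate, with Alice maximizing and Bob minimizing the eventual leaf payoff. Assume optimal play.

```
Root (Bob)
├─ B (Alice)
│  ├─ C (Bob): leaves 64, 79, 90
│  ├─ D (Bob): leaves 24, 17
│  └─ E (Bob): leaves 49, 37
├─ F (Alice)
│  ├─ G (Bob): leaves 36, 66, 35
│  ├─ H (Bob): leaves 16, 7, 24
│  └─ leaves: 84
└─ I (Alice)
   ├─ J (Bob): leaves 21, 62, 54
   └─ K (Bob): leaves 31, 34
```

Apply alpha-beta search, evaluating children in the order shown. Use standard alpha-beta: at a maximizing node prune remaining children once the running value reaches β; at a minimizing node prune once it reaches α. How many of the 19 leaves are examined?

C [α=-∞,β=+∞]: v=64
D [α=64,β=+∞]: v=24 after child 1 ≤ α → α-cutoff, skip 1
E [α=64,β=+∞]: v=49 after child 1 ≤ α → α-cutoff, skip 1
B [α=-∞,β=+∞]: v=64
G [α=-∞,β=64]: v=35
H [α=35,β=64]: v=16 after child 1 ≤ α → α-cutoff, skip 2
F [α=-∞,β=64]: v=84
J [α=-∞,β=64]: v=21
K [α=21,β=64]: v=31
I [α=-∞,β=64]: v=31
Root [α=-∞,β=+∞]: v=31
Leaves evaluated: 15 of 19.

15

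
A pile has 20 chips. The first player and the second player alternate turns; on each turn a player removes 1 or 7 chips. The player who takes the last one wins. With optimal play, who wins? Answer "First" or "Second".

Second

W/L table (W = player to move can force a win):
i:   0  1  2  3  4  5  6  7  8  9 10 11 12 13 14 15 16 17 18 19 20
     L  W  L  W  L  W  L  W  L  W  L  W  L  W  L  W  L  W  L  W  L
Position 20 is L, so the second player wins.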